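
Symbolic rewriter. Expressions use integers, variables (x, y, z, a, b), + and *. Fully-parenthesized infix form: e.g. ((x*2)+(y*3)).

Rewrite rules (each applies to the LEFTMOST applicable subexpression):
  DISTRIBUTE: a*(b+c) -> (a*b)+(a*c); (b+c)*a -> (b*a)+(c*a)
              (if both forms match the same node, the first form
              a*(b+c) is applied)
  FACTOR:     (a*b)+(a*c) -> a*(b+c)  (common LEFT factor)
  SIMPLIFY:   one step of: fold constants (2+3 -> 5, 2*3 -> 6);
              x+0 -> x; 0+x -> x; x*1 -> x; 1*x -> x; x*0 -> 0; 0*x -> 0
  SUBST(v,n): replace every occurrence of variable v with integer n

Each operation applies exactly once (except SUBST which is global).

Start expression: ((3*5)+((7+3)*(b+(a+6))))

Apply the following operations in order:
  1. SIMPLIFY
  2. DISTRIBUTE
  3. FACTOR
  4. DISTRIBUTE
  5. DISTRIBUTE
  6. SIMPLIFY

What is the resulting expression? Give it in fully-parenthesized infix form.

Answer: (15+(((7*b)+(3*b))+(10*(a+6))))

Derivation:
Start: ((3*5)+((7+3)*(b+(a+6))))
Apply SIMPLIFY at L (target: (3*5)): ((3*5)+((7+3)*(b+(a+6)))) -> (15+((7+3)*(b+(a+6))))
Apply DISTRIBUTE at R (target: ((7+3)*(b+(a+6)))): (15+((7+3)*(b+(a+6)))) -> (15+(((7+3)*b)+((7+3)*(a+6))))
Apply FACTOR at R (target: (((7+3)*b)+((7+3)*(a+6)))): (15+(((7+3)*b)+((7+3)*(a+6)))) -> (15+((7+3)*(b+(a+6))))
Apply DISTRIBUTE at R (target: ((7+3)*(b+(a+6)))): (15+((7+3)*(b+(a+6)))) -> (15+(((7+3)*b)+((7+3)*(a+6))))
Apply DISTRIBUTE at RL (target: ((7+3)*b)): (15+(((7+3)*b)+((7+3)*(a+6)))) -> (15+(((7*b)+(3*b))+((7+3)*(a+6))))
Apply SIMPLIFY at RRL (target: (7+3)): (15+(((7*b)+(3*b))+((7+3)*(a+6)))) -> (15+(((7*b)+(3*b))+(10*(a+6))))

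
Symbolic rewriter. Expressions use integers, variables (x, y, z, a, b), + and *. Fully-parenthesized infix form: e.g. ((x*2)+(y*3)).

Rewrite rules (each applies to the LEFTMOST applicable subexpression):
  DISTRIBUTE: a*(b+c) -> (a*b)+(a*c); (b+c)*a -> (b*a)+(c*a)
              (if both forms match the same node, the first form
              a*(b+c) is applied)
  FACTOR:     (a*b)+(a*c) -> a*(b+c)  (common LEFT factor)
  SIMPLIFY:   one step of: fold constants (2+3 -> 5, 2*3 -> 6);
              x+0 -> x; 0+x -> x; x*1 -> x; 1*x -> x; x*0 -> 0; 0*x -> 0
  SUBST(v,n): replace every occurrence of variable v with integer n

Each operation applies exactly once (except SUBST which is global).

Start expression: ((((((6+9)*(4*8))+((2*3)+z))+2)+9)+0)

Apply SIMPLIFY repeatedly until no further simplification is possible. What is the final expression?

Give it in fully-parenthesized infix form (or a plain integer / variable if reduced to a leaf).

Answer: (((480+(6+z))+2)+9)

Derivation:
Start: ((((((6+9)*(4*8))+((2*3)+z))+2)+9)+0)
Step 1: at root: ((((((6+9)*(4*8))+((2*3)+z))+2)+9)+0) -> (((((6+9)*(4*8))+((2*3)+z))+2)+9); overall: ((((((6+9)*(4*8))+((2*3)+z))+2)+9)+0) -> (((((6+9)*(4*8))+((2*3)+z))+2)+9)
Step 2: at LLLL: (6+9) -> 15; overall: (((((6+9)*(4*8))+((2*3)+z))+2)+9) -> ((((15*(4*8))+((2*3)+z))+2)+9)
Step 3: at LLLR: (4*8) -> 32; overall: ((((15*(4*8))+((2*3)+z))+2)+9) -> ((((15*32)+((2*3)+z))+2)+9)
Step 4: at LLL: (15*32) -> 480; overall: ((((15*32)+((2*3)+z))+2)+9) -> (((480+((2*3)+z))+2)+9)
Step 5: at LLRL: (2*3) -> 6; overall: (((480+((2*3)+z))+2)+9) -> (((480+(6+z))+2)+9)
Fixed point: (((480+(6+z))+2)+9)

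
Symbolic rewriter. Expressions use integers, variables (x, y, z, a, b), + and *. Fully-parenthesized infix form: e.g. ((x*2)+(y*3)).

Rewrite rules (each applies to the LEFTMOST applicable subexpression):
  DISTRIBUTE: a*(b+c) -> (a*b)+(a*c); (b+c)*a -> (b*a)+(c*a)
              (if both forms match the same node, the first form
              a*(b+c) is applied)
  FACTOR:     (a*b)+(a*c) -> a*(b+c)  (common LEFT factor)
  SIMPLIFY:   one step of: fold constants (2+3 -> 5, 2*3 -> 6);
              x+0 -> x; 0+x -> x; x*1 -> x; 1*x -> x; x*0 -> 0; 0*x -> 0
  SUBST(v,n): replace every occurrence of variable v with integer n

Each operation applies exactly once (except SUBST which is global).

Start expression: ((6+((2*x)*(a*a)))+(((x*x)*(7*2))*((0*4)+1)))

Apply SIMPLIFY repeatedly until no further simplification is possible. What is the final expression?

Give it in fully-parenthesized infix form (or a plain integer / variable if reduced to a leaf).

Answer: ((6+((2*x)*(a*a)))+((x*x)*14))

Derivation:
Start: ((6+((2*x)*(a*a)))+(((x*x)*(7*2))*((0*4)+1)))
Step 1: at RLR: (7*2) -> 14; overall: ((6+((2*x)*(a*a)))+(((x*x)*(7*2))*((0*4)+1))) -> ((6+((2*x)*(a*a)))+(((x*x)*14)*((0*4)+1)))
Step 2: at RRL: (0*4) -> 0; overall: ((6+((2*x)*(a*a)))+(((x*x)*14)*((0*4)+1))) -> ((6+((2*x)*(a*a)))+(((x*x)*14)*(0+1)))
Step 3: at RR: (0+1) -> 1; overall: ((6+((2*x)*(a*a)))+(((x*x)*14)*(0+1))) -> ((6+((2*x)*(a*a)))+(((x*x)*14)*1))
Step 4: at R: (((x*x)*14)*1) -> ((x*x)*14); overall: ((6+((2*x)*(a*a)))+(((x*x)*14)*1)) -> ((6+((2*x)*(a*a)))+((x*x)*14))
Fixed point: ((6+((2*x)*(a*a)))+((x*x)*14))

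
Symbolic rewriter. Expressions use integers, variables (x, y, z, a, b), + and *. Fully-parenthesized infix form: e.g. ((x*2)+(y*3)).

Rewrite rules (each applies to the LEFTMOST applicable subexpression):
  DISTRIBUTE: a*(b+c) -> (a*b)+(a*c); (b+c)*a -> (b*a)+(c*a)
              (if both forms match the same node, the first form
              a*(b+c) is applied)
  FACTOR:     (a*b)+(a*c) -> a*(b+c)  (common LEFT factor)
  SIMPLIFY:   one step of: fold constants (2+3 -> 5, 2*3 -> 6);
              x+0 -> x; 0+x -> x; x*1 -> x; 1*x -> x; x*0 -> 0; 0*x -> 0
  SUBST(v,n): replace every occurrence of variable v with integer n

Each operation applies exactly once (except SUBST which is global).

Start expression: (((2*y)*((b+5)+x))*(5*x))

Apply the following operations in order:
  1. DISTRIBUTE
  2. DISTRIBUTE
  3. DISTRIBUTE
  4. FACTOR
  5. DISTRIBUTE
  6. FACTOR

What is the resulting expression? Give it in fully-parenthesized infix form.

Answer: ((((2*y)*(b+5))*(5*x))+(((2*y)*x)*(5*x)))

Derivation:
Start: (((2*y)*((b+5)+x))*(5*x))
Apply DISTRIBUTE at L (target: ((2*y)*((b+5)+x))): (((2*y)*((b+5)+x))*(5*x)) -> ((((2*y)*(b+5))+((2*y)*x))*(5*x))
Apply DISTRIBUTE at root (target: ((((2*y)*(b+5))+((2*y)*x))*(5*x))): ((((2*y)*(b+5))+((2*y)*x))*(5*x)) -> ((((2*y)*(b+5))*(5*x))+(((2*y)*x)*(5*x)))
Apply DISTRIBUTE at LL (target: ((2*y)*(b+5))): ((((2*y)*(b+5))*(5*x))+(((2*y)*x)*(5*x))) -> (((((2*y)*b)+((2*y)*5))*(5*x))+(((2*y)*x)*(5*x)))
Apply FACTOR at LL (target: (((2*y)*b)+((2*y)*5))): (((((2*y)*b)+((2*y)*5))*(5*x))+(((2*y)*x)*(5*x))) -> ((((2*y)*(b+5))*(5*x))+(((2*y)*x)*(5*x)))
Apply DISTRIBUTE at LL (target: ((2*y)*(b+5))): ((((2*y)*(b+5))*(5*x))+(((2*y)*x)*(5*x))) -> (((((2*y)*b)+((2*y)*5))*(5*x))+(((2*y)*x)*(5*x)))
Apply FACTOR at LL (target: (((2*y)*b)+((2*y)*5))): (((((2*y)*b)+((2*y)*5))*(5*x))+(((2*y)*x)*(5*x))) -> ((((2*y)*(b+5))*(5*x))+(((2*y)*x)*(5*x)))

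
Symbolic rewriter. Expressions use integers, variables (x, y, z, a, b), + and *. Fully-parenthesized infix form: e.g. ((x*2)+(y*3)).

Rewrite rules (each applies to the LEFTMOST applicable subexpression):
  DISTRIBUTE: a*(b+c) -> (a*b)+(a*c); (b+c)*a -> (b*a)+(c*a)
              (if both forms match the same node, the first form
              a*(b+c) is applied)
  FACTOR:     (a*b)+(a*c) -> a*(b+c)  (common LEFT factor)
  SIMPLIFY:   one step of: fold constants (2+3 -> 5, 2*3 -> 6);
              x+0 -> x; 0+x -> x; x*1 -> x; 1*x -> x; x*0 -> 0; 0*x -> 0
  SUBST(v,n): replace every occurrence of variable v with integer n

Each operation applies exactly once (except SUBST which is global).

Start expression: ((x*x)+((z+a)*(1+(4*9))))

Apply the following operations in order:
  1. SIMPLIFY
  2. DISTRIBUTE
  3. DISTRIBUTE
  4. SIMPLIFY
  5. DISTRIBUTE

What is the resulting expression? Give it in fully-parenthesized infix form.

Answer: ((x*x)+((z+(a*1))+((z*36)+(a*36))))

Derivation:
Start: ((x*x)+((z+a)*(1+(4*9))))
Apply SIMPLIFY at RRR (target: (4*9)): ((x*x)+((z+a)*(1+(4*9)))) -> ((x*x)+((z+a)*(1+36)))
Apply DISTRIBUTE at R (target: ((z+a)*(1+36))): ((x*x)+((z+a)*(1+36))) -> ((x*x)+(((z+a)*1)+((z+a)*36)))
Apply DISTRIBUTE at RL (target: ((z+a)*1)): ((x*x)+(((z+a)*1)+((z+a)*36))) -> ((x*x)+(((z*1)+(a*1))+((z+a)*36)))
Apply SIMPLIFY at RLL (target: (z*1)): ((x*x)+(((z*1)+(a*1))+((z+a)*36))) -> ((x*x)+((z+(a*1))+((z+a)*36)))
Apply DISTRIBUTE at RR (target: ((z+a)*36)): ((x*x)+((z+(a*1))+((z+a)*36))) -> ((x*x)+((z+(a*1))+((z*36)+(a*36))))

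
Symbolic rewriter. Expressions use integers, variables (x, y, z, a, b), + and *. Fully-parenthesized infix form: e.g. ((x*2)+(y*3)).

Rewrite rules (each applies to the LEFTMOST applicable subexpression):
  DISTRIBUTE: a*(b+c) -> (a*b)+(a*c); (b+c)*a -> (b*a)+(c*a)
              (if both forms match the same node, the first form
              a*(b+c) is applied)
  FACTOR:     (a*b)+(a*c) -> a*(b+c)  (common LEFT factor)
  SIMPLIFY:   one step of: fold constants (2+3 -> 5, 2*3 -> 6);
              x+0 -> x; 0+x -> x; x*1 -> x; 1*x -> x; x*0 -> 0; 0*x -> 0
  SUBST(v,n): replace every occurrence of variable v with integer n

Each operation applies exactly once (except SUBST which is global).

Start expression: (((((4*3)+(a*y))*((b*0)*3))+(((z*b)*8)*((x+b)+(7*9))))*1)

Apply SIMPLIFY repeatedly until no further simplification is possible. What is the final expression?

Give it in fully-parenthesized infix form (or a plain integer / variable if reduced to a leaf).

Answer: (((z*b)*8)*((x+b)+63))

Derivation:
Start: (((((4*3)+(a*y))*((b*0)*3))+(((z*b)*8)*((x+b)+(7*9))))*1)
Step 1: at root: (((((4*3)+(a*y))*((b*0)*3))+(((z*b)*8)*((x+b)+(7*9))))*1) -> ((((4*3)+(a*y))*((b*0)*3))+(((z*b)*8)*((x+b)+(7*9)))); overall: (((((4*3)+(a*y))*((b*0)*3))+(((z*b)*8)*((x+b)+(7*9))))*1) -> ((((4*3)+(a*y))*((b*0)*3))+(((z*b)*8)*((x+b)+(7*9))))
Step 2: at LLL: (4*3) -> 12; overall: ((((4*3)+(a*y))*((b*0)*3))+(((z*b)*8)*((x+b)+(7*9)))) -> (((12+(a*y))*((b*0)*3))+(((z*b)*8)*((x+b)+(7*9))))
Step 3: at LRL: (b*0) -> 0; overall: (((12+(a*y))*((b*0)*3))+(((z*b)*8)*((x+b)+(7*9)))) -> (((12+(a*y))*(0*3))+(((z*b)*8)*((x+b)+(7*9))))
Step 4: at LR: (0*3) -> 0; overall: (((12+(a*y))*(0*3))+(((z*b)*8)*((x+b)+(7*9)))) -> (((12+(a*y))*0)+(((z*b)*8)*((x+b)+(7*9))))
Step 5: at L: ((12+(a*y))*0) -> 0; overall: (((12+(a*y))*0)+(((z*b)*8)*((x+b)+(7*9)))) -> (0+(((z*b)*8)*((x+b)+(7*9))))
Step 6: at root: (0+(((z*b)*8)*((x+b)+(7*9)))) -> (((z*b)*8)*((x+b)+(7*9))); overall: (0+(((z*b)*8)*((x+b)+(7*9)))) -> (((z*b)*8)*((x+b)+(7*9)))
Step 7: at RR: (7*9) -> 63; overall: (((z*b)*8)*((x+b)+(7*9))) -> (((z*b)*8)*((x+b)+63))
Fixed point: (((z*b)*8)*((x+b)+63))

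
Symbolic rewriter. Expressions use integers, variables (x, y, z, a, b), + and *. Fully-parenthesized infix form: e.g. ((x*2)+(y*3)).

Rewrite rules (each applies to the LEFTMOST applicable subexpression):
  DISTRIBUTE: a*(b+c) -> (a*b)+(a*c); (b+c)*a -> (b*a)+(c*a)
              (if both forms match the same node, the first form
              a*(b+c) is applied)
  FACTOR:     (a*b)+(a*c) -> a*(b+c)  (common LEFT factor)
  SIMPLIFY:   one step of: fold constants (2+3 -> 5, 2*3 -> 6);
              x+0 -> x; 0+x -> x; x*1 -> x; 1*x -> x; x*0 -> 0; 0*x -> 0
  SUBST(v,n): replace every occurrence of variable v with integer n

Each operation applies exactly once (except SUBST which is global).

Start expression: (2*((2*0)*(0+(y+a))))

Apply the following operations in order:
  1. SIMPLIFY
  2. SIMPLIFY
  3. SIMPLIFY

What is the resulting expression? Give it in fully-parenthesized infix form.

Answer: 0

Derivation:
Start: (2*((2*0)*(0+(y+a))))
Apply SIMPLIFY at RL (target: (2*0)): (2*((2*0)*(0+(y+a)))) -> (2*(0*(0+(y+a))))
Apply SIMPLIFY at R (target: (0*(0+(y+a)))): (2*(0*(0+(y+a)))) -> (2*0)
Apply SIMPLIFY at root (target: (2*0)): (2*0) -> 0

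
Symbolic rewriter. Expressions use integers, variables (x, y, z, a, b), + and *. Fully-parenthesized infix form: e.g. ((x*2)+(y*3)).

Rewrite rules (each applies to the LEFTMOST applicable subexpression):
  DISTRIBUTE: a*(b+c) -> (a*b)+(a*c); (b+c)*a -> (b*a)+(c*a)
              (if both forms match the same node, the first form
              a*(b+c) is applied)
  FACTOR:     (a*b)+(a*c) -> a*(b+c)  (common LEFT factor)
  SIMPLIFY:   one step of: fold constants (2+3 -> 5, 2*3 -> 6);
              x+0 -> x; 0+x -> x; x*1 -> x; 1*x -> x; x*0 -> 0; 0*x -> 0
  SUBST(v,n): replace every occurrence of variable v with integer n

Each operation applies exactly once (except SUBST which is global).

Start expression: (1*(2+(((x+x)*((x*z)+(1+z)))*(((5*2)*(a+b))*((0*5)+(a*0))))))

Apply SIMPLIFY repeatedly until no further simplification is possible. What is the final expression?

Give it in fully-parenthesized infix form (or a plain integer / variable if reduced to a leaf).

Answer: 2

Derivation:
Start: (1*(2+(((x+x)*((x*z)+(1+z)))*(((5*2)*(a+b))*((0*5)+(a*0))))))
Step 1: at root: (1*(2+(((x+x)*((x*z)+(1+z)))*(((5*2)*(a+b))*((0*5)+(a*0)))))) -> (2+(((x+x)*((x*z)+(1+z)))*(((5*2)*(a+b))*((0*5)+(a*0))))); overall: (1*(2+(((x+x)*((x*z)+(1+z)))*(((5*2)*(a+b))*((0*5)+(a*0)))))) -> (2+(((x+x)*((x*z)+(1+z)))*(((5*2)*(a+b))*((0*5)+(a*0)))))
Step 2: at RRLL: (5*2) -> 10; overall: (2+(((x+x)*((x*z)+(1+z)))*(((5*2)*(a+b))*((0*5)+(a*0))))) -> (2+(((x+x)*((x*z)+(1+z)))*((10*(a+b))*((0*5)+(a*0)))))
Step 3: at RRRL: (0*5) -> 0; overall: (2+(((x+x)*((x*z)+(1+z)))*((10*(a+b))*((0*5)+(a*0))))) -> (2+(((x+x)*((x*z)+(1+z)))*((10*(a+b))*(0+(a*0)))))
Step 4: at RRR: (0+(a*0)) -> (a*0); overall: (2+(((x+x)*((x*z)+(1+z)))*((10*(a+b))*(0+(a*0))))) -> (2+(((x+x)*((x*z)+(1+z)))*((10*(a+b))*(a*0))))
Step 5: at RRR: (a*0) -> 0; overall: (2+(((x+x)*((x*z)+(1+z)))*((10*(a+b))*(a*0)))) -> (2+(((x+x)*((x*z)+(1+z)))*((10*(a+b))*0)))
Step 6: at RR: ((10*(a+b))*0) -> 0; overall: (2+(((x+x)*((x*z)+(1+z)))*((10*(a+b))*0))) -> (2+(((x+x)*((x*z)+(1+z)))*0))
Step 7: at R: (((x+x)*((x*z)+(1+z)))*0) -> 0; overall: (2+(((x+x)*((x*z)+(1+z)))*0)) -> (2+0)
Step 8: at root: (2+0) -> 2; overall: (2+0) -> 2
Fixed point: 2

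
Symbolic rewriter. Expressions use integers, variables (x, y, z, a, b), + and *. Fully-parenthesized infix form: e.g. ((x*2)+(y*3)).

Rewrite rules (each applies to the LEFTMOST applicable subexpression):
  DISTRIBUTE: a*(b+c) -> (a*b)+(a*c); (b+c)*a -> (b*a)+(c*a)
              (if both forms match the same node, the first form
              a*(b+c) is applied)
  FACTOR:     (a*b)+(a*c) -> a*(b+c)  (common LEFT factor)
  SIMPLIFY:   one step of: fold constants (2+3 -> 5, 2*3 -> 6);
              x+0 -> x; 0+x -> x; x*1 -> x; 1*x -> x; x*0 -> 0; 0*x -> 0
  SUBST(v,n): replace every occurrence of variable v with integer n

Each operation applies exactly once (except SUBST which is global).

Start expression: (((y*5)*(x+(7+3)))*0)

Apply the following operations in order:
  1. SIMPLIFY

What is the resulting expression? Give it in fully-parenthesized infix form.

Answer: 0

Derivation:
Start: (((y*5)*(x+(7+3)))*0)
Apply SIMPLIFY at root (target: (((y*5)*(x+(7+3)))*0)): (((y*5)*(x+(7+3)))*0) -> 0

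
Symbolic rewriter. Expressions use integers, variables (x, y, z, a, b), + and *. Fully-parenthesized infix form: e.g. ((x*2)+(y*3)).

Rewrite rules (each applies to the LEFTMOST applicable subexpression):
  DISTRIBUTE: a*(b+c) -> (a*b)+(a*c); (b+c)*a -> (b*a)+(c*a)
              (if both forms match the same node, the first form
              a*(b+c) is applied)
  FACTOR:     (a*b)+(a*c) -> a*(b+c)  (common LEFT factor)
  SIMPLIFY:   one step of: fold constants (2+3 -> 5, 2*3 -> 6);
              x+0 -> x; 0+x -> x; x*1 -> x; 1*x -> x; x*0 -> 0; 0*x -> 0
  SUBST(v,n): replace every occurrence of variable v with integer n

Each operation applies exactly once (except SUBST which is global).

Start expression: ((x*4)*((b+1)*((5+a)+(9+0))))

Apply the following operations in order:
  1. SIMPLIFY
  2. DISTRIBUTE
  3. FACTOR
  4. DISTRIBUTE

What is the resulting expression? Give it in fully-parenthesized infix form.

Start: ((x*4)*((b+1)*((5+a)+(9+0))))
Apply SIMPLIFY at RRR (target: (9+0)): ((x*4)*((b+1)*((5+a)+(9+0)))) -> ((x*4)*((b+1)*((5+a)+9)))
Apply DISTRIBUTE at R (target: ((b+1)*((5+a)+9))): ((x*4)*((b+1)*((5+a)+9))) -> ((x*4)*(((b+1)*(5+a))+((b+1)*9)))
Apply FACTOR at R (target: (((b+1)*(5+a))+((b+1)*9))): ((x*4)*(((b+1)*(5+a))+((b+1)*9))) -> ((x*4)*((b+1)*((5+a)+9)))
Apply DISTRIBUTE at R (target: ((b+1)*((5+a)+9))): ((x*4)*((b+1)*((5+a)+9))) -> ((x*4)*(((b+1)*(5+a))+((b+1)*9)))

Answer: ((x*4)*(((b+1)*(5+a))+((b+1)*9)))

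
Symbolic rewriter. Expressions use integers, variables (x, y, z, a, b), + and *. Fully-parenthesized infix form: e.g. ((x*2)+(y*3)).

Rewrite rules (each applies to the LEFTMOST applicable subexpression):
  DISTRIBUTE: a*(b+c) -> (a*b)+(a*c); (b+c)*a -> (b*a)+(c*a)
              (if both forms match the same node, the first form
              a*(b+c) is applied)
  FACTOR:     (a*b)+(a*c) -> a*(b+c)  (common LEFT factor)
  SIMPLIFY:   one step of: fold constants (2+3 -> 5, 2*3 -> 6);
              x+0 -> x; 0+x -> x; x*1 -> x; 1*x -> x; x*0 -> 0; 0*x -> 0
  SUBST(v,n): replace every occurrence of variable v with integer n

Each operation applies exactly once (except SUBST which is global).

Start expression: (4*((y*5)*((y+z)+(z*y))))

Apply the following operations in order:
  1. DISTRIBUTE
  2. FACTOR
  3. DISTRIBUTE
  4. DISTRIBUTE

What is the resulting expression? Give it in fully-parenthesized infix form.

Start: (4*((y*5)*((y+z)+(z*y))))
Apply DISTRIBUTE at R (target: ((y*5)*((y+z)+(z*y)))): (4*((y*5)*((y+z)+(z*y)))) -> (4*(((y*5)*(y+z))+((y*5)*(z*y))))
Apply FACTOR at R (target: (((y*5)*(y+z))+((y*5)*(z*y)))): (4*(((y*5)*(y+z))+((y*5)*(z*y)))) -> (4*((y*5)*((y+z)+(z*y))))
Apply DISTRIBUTE at R (target: ((y*5)*((y+z)+(z*y)))): (4*((y*5)*((y+z)+(z*y)))) -> (4*(((y*5)*(y+z))+((y*5)*(z*y))))
Apply DISTRIBUTE at root (target: (4*(((y*5)*(y+z))+((y*5)*(z*y))))): (4*(((y*5)*(y+z))+((y*5)*(z*y)))) -> ((4*((y*5)*(y+z)))+(4*((y*5)*(z*y))))

Answer: ((4*((y*5)*(y+z)))+(4*((y*5)*(z*y))))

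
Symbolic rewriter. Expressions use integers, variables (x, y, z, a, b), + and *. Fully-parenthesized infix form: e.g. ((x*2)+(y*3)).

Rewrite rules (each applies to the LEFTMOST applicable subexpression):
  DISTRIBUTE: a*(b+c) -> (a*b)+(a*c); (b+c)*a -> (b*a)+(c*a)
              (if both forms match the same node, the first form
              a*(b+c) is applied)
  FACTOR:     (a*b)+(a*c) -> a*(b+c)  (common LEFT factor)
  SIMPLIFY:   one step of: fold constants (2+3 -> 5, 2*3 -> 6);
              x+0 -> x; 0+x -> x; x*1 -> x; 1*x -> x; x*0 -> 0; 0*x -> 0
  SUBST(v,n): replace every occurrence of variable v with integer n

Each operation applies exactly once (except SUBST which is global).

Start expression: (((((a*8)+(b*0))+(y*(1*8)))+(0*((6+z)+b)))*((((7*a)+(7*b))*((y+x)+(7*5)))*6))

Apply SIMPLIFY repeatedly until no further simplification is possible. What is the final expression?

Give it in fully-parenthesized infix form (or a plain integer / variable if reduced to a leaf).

Start: (((((a*8)+(b*0))+(y*(1*8)))+(0*((6+z)+b)))*((((7*a)+(7*b))*((y+x)+(7*5)))*6))
Step 1: at LLLR: (b*0) -> 0; overall: (((((a*8)+(b*0))+(y*(1*8)))+(0*((6+z)+b)))*((((7*a)+(7*b))*((y+x)+(7*5)))*6)) -> (((((a*8)+0)+(y*(1*8)))+(0*((6+z)+b)))*((((7*a)+(7*b))*((y+x)+(7*5)))*6))
Step 2: at LLL: ((a*8)+0) -> (a*8); overall: (((((a*8)+0)+(y*(1*8)))+(0*((6+z)+b)))*((((7*a)+(7*b))*((y+x)+(7*5)))*6)) -> ((((a*8)+(y*(1*8)))+(0*((6+z)+b)))*((((7*a)+(7*b))*((y+x)+(7*5)))*6))
Step 3: at LLRR: (1*8) -> 8; overall: ((((a*8)+(y*(1*8)))+(0*((6+z)+b)))*((((7*a)+(7*b))*((y+x)+(7*5)))*6)) -> ((((a*8)+(y*8))+(0*((6+z)+b)))*((((7*a)+(7*b))*((y+x)+(7*5)))*6))
Step 4: at LR: (0*((6+z)+b)) -> 0; overall: ((((a*8)+(y*8))+(0*((6+z)+b)))*((((7*a)+(7*b))*((y+x)+(7*5)))*6)) -> ((((a*8)+(y*8))+0)*((((7*a)+(7*b))*((y+x)+(7*5)))*6))
Step 5: at L: (((a*8)+(y*8))+0) -> ((a*8)+(y*8)); overall: ((((a*8)+(y*8))+0)*((((7*a)+(7*b))*((y+x)+(7*5)))*6)) -> (((a*8)+(y*8))*((((7*a)+(7*b))*((y+x)+(7*5)))*6))
Step 6: at RLRR: (7*5) -> 35; overall: (((a*8)+(y*8))*((((7*a)+(7*b))*((y+x)+(7*5)))*6)) -> (((a*8)+(y*8))*((((7*a)+(7*b))*((y+x)+35))*6))
Fixed point: (((a*8)+(y*8))*((((7*a)+(7*b))*((y+x)+35))*6))

Answer: (((a*8)+(y*8))*((((7*a)+(7*b))*((y+x)+35))*6))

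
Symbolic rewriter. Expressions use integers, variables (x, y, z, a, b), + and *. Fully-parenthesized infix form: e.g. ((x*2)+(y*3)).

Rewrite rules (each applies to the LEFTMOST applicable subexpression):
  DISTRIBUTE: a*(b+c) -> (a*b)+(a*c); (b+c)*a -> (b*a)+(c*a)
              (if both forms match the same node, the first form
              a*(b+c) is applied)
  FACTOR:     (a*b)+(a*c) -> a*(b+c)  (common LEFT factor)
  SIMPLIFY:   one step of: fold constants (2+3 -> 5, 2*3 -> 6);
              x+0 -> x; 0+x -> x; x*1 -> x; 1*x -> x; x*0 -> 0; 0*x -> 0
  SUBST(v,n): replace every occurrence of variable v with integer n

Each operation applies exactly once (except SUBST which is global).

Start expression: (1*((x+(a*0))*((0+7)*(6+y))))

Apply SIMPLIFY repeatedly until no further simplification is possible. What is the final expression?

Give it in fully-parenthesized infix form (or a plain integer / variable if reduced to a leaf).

Start: (1*((x+(a*0))*((0+7)*(6+y))))
Step 1: at root: (1*((x+(a*0))*((0+7)*(6+y)))) -> ((x+(a*0))*((0+7)*(6+y))); overall: (1*((x+(a*0))*((0+7)*(6+y)))) -> ((x+(a*0))*((0+7)*(6+y)))
Step 2: at LR: (a*0) -> 0; overall: ((x+(a*0))*((0+7)*(6+y))) -> ((x+0)*((0+7)*(6+y)))
Step 3: at L: (x+0) -> x; overall: ((x+0)*((0+7)*(6+y))) -> (x*((0+7)*(6+y)))
Step 4: at RL: (0+7) -> 7; overall: (x*((0+7)*(6+y))) -> (x*(7*(6+y)))
Fixed point: (x*(7*(6+y)))

Answer: (x*(7*(6+y)))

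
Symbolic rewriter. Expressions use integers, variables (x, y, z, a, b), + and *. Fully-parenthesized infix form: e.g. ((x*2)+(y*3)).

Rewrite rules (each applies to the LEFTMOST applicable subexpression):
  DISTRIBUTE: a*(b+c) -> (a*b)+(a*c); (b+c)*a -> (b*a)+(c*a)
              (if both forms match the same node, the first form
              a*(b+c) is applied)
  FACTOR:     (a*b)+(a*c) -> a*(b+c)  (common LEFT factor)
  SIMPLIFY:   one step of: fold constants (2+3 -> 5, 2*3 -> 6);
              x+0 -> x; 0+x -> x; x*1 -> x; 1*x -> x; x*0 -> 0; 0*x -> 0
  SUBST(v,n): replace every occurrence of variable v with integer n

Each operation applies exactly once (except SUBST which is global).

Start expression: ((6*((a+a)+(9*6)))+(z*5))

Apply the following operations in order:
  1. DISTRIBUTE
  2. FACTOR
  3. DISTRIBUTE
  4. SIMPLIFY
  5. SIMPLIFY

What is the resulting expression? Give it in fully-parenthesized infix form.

Start: ((6*((a+a)+(9*6)))+(z*5))
Apply DISTRIBUTE at L (target: (6*((a+a)+(9*6)))): ((6*((a+a)+(9*6)))+(z*5)) -> (((6*(a+a))+(6*(9*6)))+(z*5))
Apply FACTOR at L (target: ((6*(a+a))+(6*(9*6)))): (((6*(a+a))+(6*(9*6)))+(z*5)) -> ((6*((a+a)+(9*6)))+(z*5))
Apply DISTRIBUTE at L (target: (6*((a+a)+(9*6)))): ((6*((a+a)+(9*6)))+(z*5)) -> (((6*(a+a))+(6*(9*6)))+(z*5))
Apply SIMPLIFY at LRR (target: (9*6)): (((6*(a+a))+(6*(9*6)))+(z*5)) -> (((6*(a+a))+(6*54))+(z*5))
Apply SIMPLIFY at LR (target: (6*54)): (((6*(a+a))+(6*54))+(z*5)) -> (((6*(a+a))+324)+(z*5))

Answer: (((6*(a+a))+324)+(z*5))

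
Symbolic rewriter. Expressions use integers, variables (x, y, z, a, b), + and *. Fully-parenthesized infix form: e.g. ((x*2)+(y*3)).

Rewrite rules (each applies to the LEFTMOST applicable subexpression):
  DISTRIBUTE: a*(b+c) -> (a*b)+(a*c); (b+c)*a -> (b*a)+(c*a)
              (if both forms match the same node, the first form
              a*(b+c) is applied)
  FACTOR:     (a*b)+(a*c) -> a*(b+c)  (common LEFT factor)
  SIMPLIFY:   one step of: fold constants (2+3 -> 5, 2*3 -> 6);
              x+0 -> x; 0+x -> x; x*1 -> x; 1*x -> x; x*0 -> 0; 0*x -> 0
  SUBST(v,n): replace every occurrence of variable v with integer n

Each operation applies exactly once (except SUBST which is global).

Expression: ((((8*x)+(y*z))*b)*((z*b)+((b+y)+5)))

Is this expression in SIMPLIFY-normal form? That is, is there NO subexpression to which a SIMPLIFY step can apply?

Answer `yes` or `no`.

Answer: yes

Derivation:
Expression: ((((8*x)+(y*z))*b)*((z*b)+((b+y)+5)))
Scanning for simplifiable subexpressions (pre-order)...
  at root: ((((8*x)+(y*z))*b)*((z*b)+((b+y)+5))) (not simplifiable)
  at L: (((8*x)+(y*z))*b) (not simplifiable)
  at LL: ((8*x)+(y*z)) (not simplifiable)
  at LLL: (8*x) (not simplifiable)
  at LLR: (y*z) (not simplifiable)
  at R: ((z*b)+((b+y)+5)) (not simplifiable)
  at RL: (z*b) (not simplifiable)
  at RR: ((b+y)+5) (not simplifiable)
  at RRL: (b+y) (not simplifiable)
Result: no simplifiable subexpression found -> normal form.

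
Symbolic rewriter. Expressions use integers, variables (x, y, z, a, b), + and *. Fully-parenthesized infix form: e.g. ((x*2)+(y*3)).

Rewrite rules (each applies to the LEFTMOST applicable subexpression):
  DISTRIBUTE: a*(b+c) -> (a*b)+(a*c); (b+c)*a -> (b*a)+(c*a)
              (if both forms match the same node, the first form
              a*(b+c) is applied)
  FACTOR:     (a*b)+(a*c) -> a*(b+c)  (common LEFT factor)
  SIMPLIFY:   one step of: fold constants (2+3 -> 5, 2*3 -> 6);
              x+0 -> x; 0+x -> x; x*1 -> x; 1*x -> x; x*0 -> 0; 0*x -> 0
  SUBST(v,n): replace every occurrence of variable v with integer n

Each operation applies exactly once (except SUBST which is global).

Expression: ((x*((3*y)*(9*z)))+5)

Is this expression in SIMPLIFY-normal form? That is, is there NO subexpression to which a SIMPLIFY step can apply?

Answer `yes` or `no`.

Answer: yes

Derivation:
Expression: ((x*((3*y)*(9*z)))+5)
Scanning for simplifiable subexpressions (pre-order)...
  at root: ((x*((3*y)*(9*z)))+5) (not simplifiable)
  at L: (x*((3*y)*(9*z))) (not simplifiable)
  at LR: ((3*y)*(9*z)) (not simplifiable)
  at LRL: (3*y) (not simplifiable)
  at LRR: (9*z) (not simplifiable)
Result: no simplifiable subexpression found -> normal form.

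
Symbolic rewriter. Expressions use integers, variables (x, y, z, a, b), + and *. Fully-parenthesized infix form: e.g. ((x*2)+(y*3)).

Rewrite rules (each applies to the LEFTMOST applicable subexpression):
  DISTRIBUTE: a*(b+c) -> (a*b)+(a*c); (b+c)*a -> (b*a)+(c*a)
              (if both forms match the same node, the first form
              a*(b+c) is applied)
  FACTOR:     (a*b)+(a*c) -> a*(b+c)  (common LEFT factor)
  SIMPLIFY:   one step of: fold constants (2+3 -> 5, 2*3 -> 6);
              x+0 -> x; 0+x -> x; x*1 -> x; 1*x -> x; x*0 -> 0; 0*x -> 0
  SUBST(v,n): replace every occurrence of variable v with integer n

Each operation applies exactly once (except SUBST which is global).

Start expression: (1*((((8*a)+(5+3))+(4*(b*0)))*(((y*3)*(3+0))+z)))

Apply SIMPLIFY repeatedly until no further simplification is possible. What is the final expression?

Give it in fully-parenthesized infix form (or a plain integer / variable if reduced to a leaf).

Start: (1*((((8*a)+(5+3))+(4*(b*0)))*(((y*3)*(3+0))+z)))
Step 1: at root: (1*((((8*a)+(5+3))+(4*(b*0)))*(((y*3)*(3+0))+z))) -> ((((8*a)+(5+3))+(4*(b*0)))*(((y*3)*(3+0))+z)); overall: (1*((((8*a)+(5+3))+(4*(b*0)))*(((y*3)*(3+0))+z))) -> ((((8*a)+(5+3))+(4*(b*0)))*(((y*3)*(3+0))+z))
Step 2: at LLR: (5+3) -> 8; overall: ((((8*a)+(5+3))+(4*(b*0)))*(((y*3)*(3+0))+z)) -> ((((8*a)+8)+(4*(b*0)))*(((y*3)*(3+0))+z))
Step 3: at LRR: (b*0) -> 0; overall: ((((8*a)+8)+(4*(b*0)))*(((y*3)*(3+0))+z)) -> ((((8*a)+8)+(4*0))*(((y*3)*(3+0))+z))
Step 4: at LR: (4*0) -> 0; overall: ((((8*a)+8)+(4*0))*(((y*3)*(3+0))+z)) -> ((((8*a)+8)+0)*(((y*3)*(3+0))+z))
Step 5: at L: (((8*a)+8)+0) -> ((8*a)+8); overall: ((((8*a)+8)+0)*(((y*3)*(3+0))+z)) -> (((8*a)+8)*(((y*3)*(3+0))+z))
Step 6: at RLR: (3+0) -> 3; overall: (((8*a)+8)*(((y*3)*(3+0))+z)) -> (((8*a)+8)*(((y*3)*3)+z))
Fixed point: (((8*a)+8)*(((y*3)*3)+z))

Answer: (((8*a)+8)*(((y*3)*3)+z))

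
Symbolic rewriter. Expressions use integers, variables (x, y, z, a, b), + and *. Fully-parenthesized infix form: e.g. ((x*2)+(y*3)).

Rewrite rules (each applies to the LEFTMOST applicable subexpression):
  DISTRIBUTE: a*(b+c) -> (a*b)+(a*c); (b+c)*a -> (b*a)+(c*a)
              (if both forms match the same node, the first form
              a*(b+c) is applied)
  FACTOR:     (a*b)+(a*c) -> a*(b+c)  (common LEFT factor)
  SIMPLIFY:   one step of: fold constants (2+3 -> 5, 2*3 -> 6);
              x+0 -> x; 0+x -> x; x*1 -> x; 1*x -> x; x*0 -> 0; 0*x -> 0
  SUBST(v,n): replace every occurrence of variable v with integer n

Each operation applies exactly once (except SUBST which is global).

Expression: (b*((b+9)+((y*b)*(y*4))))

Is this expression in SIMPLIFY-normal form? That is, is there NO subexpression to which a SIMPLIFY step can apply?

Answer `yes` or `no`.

Expression: (b*((b+9)+((y*b)*(y*4))))
Scanning for simplifiable subexpressions (pre-order)...
  at root: (b*((b+9)+((y*b)*(y*4)))) (not simplifiable)
  at R: ((b+9)+((y*b)*(y*4))) (not simplifiable)
  at RL: (b+9) (not simplifiable)
  at RR: ((y*b)*(y*4)) (not simplifiable)
  at RRL: (y*b) (not simplifiable)
  at RRR: (y*4) (not simplifiable)
Result: no simplifiable subexpression found -> normal form.

Answer: yes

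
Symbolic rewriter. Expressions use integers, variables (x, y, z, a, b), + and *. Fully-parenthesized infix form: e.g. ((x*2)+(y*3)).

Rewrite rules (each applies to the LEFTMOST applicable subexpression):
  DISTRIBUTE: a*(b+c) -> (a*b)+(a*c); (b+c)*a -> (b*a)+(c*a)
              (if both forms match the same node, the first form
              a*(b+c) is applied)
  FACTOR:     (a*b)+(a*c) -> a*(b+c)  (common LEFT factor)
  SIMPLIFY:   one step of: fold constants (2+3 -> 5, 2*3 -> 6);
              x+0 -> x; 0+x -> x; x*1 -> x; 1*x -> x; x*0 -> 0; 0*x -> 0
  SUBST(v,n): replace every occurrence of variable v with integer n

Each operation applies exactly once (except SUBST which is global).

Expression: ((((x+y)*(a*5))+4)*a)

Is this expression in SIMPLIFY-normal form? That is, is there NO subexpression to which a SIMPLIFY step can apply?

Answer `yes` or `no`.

Answer: yes

Derivation:
Expression: ((((x+y)*(a*5))+4)*a)
Scanning for simplifiable subexpressions (pre-order)...
  at root: ((((x+y)*(a*5))+4)*a) (not simplifiable)
  at L: (((x+y)*(a*5))+4) (not simplifiable)
  at LL: ((x+y)*(a*5)) (not simplifiable)
  at LLL: (x+y) (not simplifiable)
  at LLR: (a*5) (not simplifiable)
Result: no simplifiable subexpression found -> normal form.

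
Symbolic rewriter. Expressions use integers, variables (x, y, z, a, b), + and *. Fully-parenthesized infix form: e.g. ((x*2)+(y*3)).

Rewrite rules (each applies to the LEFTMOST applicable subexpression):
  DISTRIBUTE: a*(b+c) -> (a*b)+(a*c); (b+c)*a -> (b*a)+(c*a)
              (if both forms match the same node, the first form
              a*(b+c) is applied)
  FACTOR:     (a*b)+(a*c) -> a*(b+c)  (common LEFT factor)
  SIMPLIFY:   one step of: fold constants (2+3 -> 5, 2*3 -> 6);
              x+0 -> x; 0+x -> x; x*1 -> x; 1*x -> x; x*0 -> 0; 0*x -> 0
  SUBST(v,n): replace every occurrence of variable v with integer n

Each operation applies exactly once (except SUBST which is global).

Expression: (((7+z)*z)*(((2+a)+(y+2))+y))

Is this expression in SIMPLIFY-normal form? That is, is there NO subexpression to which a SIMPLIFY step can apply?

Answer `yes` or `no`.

Answer: yes

Derivation:
Expression: (((7+z)*z)*(((2+a)+(y+2))+y))
Scanning for simplifiable subexpressions (pre-order)...
  at root: (((7+z)*z)*(((2+a)+(y+2))+y)) (not simplifiable)
  at L: ((7+z)*z) (not simplifiable)
  at LL: (7+z) (not simplifiable)
  at R: (((2+a)+(y+2))+y) (not simplifiable)
  at RL: ((2+a)+(y+2)) (not simplifiable)
  at RLL: (2+a) (not simplifiable)
  at RLR: (y+2) (not simplifiable)
Result: no simplifiable subexpression found -> normal form.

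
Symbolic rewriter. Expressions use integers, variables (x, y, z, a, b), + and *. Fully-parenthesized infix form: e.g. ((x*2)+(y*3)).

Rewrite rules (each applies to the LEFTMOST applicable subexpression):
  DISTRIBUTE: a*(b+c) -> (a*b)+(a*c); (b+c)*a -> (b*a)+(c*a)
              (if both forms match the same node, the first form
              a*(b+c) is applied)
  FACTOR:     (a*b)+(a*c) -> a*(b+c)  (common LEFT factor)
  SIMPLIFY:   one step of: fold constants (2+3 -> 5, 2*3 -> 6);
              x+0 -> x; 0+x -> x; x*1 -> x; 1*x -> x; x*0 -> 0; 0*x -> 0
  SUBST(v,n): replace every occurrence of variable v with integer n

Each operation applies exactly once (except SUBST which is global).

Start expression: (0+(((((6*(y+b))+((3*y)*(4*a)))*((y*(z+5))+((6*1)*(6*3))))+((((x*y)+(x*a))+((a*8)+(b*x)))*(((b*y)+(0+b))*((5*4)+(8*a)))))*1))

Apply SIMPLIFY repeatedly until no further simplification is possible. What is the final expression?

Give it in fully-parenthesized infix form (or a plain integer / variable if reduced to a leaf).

Start: (0+(((((6*(y+b))+((3*y)*(4*a)))*((y*(z+5))+((6*1)*(6*3))))+((((x*y)+(x*a))+((a*8)+(b*x)))*(((b*y)+(0+b))*((5*4)+(8*a)))))*1))
Step 1: at root: (0+(((((6*(y+b))+((3*y)*(4*a)))*((y*(z+5))+((6*1)*(6*3))))+((((x*y)+(x*a))+((a*8)+(b*x)))*(((b*y)+(0+b))*((5*4)+(8*a)))))*1)) -> (((((6*(y+b))+((3*y)*(4*a)))*((y*(z+5))+((6*1)*(6*3))))+((((x*y)+(x*a))+((a*8)+(b*x)))*(((b*y)+(0+b))*((5*4)+(8*a)))))*1); overall: (0+(((((6*(y+b))+((3*y)*(4*a)))*((y*(z+5))+((6*1)*(6*3))))+((((x*y)+(x*a))+((a*8)+(b*x)))*(((b*y)+(0+b))*((5*4)+(8*a)))))*1)) -> (((((6*(y+b))+((3*y)*(4*a)))*((y*(z+5))+((6*1)*(6*3))))+((((x*y)+(x*a))+((a*8)+(b*x)))*(((b*y)+(0+b))*((5*4)+(8*a)))))*1)
Step 2: at root: (((((6*(y+b))+((3*y)*(4*a)))*((y*(z+5))+((6*1)*(6*3))))+((((x*y)+(x*a))+((a*8)+(b*x)))*(((b*y)+(0+b))*((5*4)+(8*a)))))*1) -> ((((6*(y+b))+((3*y)*(4*a)))*((y*(z+5))+((6*1)*(6*3))))+((((x*y)+(x*a))+((a*8)+(b*x)))*(((b*y)+(0+b))*((5*4)+(8*a))))); overall: (((((6*(y+b))+((3*y)*(4*a)))*((y*(z+5))+((6*1)*(6*3))))+((((x*y)+(x*a))+((a*8)+(b*x)))*(((b*y)+(0+b))*((5*4)+(8*a)))))*1) -> ((((6*(y+b))+((3*y)*(4*a)))*((y*(z+5))+((6*1)*(6*3))))+((((x*y)+(x*a))+((a*8)+(b*x)))*(((b*y)+(0+b))*((5*4)+(8*a)))))
Step 3: at LRRL: (6*1) -> 6; overall: ((((6*(y+b))+((3*y)*(4*a)))*((y*(z+5))+((6*1)*(6*3))))+((((x*y)+(x*a))+((a*8)+(b*x)))*(((b*y)+(0+b))*((5*4)+(8*a))))) -> ((((6*(y+b))+((3*y)*(4*a)))*((y*(z+5))+(6*(6*3))))+((((x*y)+(x*a))+((a*8)+(b*x)))*(((b*y)+(0+b))*((5*4)+(8*a)))))
Step 4: at LRRR: (6*3) -> 18; overall: ((((6*(y+b))+((3*y)*(4*a)))*((y*(z+5))+(6*(6*3))))+((((x*y)+(x*a))+((a*8)+(b*x)))*(((b*y)+(0+b))*((5*4)+(8*a))))) -> ((((6*(y+b))+((3*y)*(4*a)))*((y*(z+5))+(6*18)))+((((x*y)+(x*a))+((a*8)+(b*x)))*(((b*y)+(0+b))*((5*4)+(8*a)))))
Step 5: at LRR: (6*18) -> 108; overall: ((((6*(y+b))+((3*y)*(4*a)))*((y*(z+5))+(6*18)))+((((x*y)+(x*a))+((a*8)+(b*x)))*(((b*y)+(0+b))*((5*4)+(8*a))))) -> ((((6*(y+b))+((3*y)*(4*a)))*((y*(z+5))+108))+((((x*y)+(x*a))+((a*8)+(b*x)))*(((b*y)+(0+b))*((5*4)+(8*a)))))
Step 6: at RRLR: (0+b) -> b; overall: ((((6*(y+b))+((3*y)*(4*a)))*((y*(z+5))+108))+((((x*y)+(x*a))+((a*8)+(b*x)))*(((b*y)+(0+b))*((5*4)+(8*a))))) -> ((((6*(y+b))+((3*y)*(4*a)))*((y*(z+5))+108))+((((x*y)+(x*a))+((a*8)+(b*x)))*(((b*y)+b)*((5*4)+(8*a)))))
Step 7: at RRRL: (5*4) -> 20; overall: ((((6*(y+b))+((3*y)*(4*a)))*((y*(z+5))+108))+((((x*y)+(x*a))+((a*8)+(b*x)))*(((b*y)+b)*((5*4)+(8*a))))) -> ((((6*(y+b))+((3*y)*(4*a)))*((y*(z+5))+108))+((((x*y)+(x*a))+((a*8)+(b*x)))*(((b*y)+b)*(20+(8*a)))))
Fixed point: ((((6*(y+b))+((3*y)*(4*a)))*((y*(z+5))+108))+((((x*y)+(x*a))+((a*8)+(b*x)))*(((b*y)+b)*(20+(8*a)))))

Answer: ((((6*(y+b))+((3*y)*(4*a)))*((y*(z+5))+108))+((((x*y)+(x*a))+((a*8)+(b*x)))*(((b*y)+b)*(20+(8*a)))))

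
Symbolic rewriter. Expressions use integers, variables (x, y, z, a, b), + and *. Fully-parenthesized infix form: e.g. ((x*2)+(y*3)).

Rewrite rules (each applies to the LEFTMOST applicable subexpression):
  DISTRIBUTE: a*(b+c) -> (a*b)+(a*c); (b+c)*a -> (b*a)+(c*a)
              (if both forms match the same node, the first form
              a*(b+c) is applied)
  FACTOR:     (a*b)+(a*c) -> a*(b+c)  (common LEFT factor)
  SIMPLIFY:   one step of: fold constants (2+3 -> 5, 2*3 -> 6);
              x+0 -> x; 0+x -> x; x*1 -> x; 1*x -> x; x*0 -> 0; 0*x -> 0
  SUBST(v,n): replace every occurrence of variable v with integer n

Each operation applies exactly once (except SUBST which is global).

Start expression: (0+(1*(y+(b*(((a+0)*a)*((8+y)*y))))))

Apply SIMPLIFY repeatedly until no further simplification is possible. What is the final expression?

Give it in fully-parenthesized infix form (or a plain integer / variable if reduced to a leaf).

Start: (0+(1*(y+(b*(((a+0)*a)*((8+y)*y))))))
Step 1: at root: (0+(1*(y+(b*(((a+0)*a)*((8+y)*y)))))) -> (1*(y+(b*(((a+0)*a)*((8+y)*y))))); overall: (0+(1*(y+(b*(((a+0)*a)*((8+y)*y)))))) -> (1*(y+(b*(((a+0)*a)*((8+y)*y)))))
Step 2: at root: (1*(y+(b*(((a+0)*a)*((8+y)*y))))) -> (y+(b*(((a+0)*a)*((8+y)*y)))); overall: (1*(y+(b*(((a+0)*a)*((8+y)*y))))) -> (y+(b*(((a+0)*a)*((8+y)*y))))
Step 3: at RRLL: (a+0) -> a; overall: (y+(b*(((a+0)*a)*((8+y)*y)))) -> (y+(b*((a*a)*((8+y)*y))))
Fixed point: (y+(b*((a*a)*((8+y)*y))))

Answer: (y+(b*((a*a)*((8+y)*y))))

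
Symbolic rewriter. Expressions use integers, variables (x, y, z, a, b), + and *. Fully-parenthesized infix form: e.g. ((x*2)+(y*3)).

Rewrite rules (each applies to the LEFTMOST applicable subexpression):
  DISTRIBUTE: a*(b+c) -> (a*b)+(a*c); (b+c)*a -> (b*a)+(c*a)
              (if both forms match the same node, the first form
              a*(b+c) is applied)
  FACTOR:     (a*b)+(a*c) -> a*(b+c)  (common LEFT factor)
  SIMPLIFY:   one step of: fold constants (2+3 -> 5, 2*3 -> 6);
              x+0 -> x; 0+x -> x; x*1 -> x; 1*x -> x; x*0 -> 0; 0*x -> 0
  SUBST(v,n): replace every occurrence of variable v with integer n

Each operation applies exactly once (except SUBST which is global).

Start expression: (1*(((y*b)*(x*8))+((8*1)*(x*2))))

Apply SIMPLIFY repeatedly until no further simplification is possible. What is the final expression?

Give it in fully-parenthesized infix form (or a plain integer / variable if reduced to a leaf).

Start: (1*(((y*b)*(x*8))+((8*1)*(x*2))))
Step 1: at root: (1*(((y*b)*(x*8))+((8*1)*(x*2)))) -> (((y*b)*(x*8))+((8*1)*(x*2))); overall: (1*(((y*b)*(x*8))+((8*1)*(x*2)))) -> (((y*b)*(x*8))+((8*1)*(x*2)))
Step 2: at RL: (8*1) -> 8; overall: (((y*b)*(x*8))+((8*1)*(x*2))) -> (((y*b)*(x*8))+(8*(x*2)))
Fixed point: (((y*b)*(x*8))+(8*(x*2)))

Answer: (((y*b)*(x*8))+(8*(x*2)))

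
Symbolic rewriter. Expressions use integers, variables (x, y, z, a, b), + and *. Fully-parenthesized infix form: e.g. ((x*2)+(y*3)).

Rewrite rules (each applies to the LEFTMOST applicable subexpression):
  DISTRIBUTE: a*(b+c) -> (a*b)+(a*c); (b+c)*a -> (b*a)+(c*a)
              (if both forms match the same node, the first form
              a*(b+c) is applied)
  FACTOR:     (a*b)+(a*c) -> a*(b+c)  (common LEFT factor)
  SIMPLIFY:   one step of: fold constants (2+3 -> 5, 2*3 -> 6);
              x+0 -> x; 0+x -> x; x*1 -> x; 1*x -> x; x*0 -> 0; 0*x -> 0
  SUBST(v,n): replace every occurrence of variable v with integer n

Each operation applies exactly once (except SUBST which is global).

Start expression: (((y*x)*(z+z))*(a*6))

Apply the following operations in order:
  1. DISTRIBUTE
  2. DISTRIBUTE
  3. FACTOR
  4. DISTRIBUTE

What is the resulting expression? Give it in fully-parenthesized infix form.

Start: (((y*x)*(z+z))*(a*6))
Apply DISTRIBUTE at L (target: ((y*x)*(z+z))): (((y*x)*(z+z))*(a*6)) -> ((((y*x)*z)+((y*x)*z))*(a*6))
Apply DISTRIBUTE at root (target: ((((y*x)*z)+((y*x)*z))*(a*6))): ((((y*x)*z)+((y*x)*z))*(a*6)) -> ((((y*x)*z)*(a*6))+(((y*x)*z)*(a*6)))
Apply FACTOR at root (target: ((((y*x)*z)*(a*6))+(((y*x)*z)*(a*6)))): ((((y*x)*z)*(a*6))+(((y*x)*z)*(a*6))) -> (((y*x)*z)*((a*6)+(a*6)))
Apply DISTRIBUTE at root (target: (((y*x)*z)*((a*6)+(a*6)))): (((y*x)*z)*((a*6)+(a*6))) -> ((((y*x)*z)*(a*6))+(((y*x)*z)*(a*6)))

Answer: ((((y*x)*z)*(a*6))+(((y*x)*z)*(a*6)))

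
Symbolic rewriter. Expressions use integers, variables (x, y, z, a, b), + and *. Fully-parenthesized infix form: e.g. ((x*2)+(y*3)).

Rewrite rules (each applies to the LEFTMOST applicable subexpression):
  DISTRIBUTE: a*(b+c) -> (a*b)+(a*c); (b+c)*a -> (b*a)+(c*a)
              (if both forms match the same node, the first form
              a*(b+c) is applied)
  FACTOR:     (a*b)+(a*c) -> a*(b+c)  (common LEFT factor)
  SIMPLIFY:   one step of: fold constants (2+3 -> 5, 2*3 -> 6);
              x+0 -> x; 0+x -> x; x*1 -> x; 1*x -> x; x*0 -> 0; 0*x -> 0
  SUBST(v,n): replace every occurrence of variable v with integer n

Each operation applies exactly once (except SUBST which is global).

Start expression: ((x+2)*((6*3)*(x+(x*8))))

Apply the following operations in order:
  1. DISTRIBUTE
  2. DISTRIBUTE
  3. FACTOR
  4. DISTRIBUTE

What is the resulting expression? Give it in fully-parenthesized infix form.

Start: ((x+2)*((6*3)*(x+(x*8))))
Apply DISTRIBUTE at root (target: ((x+2)*((6*3)*(x+(x*8))))): ((x+2)*((6*3)*(x+(x*8)))) -> ((x*((6*3)*(x+(x*8))))+(2*((6*3)*(x+(x*8)))))
Apply DISTRIBUTE at LR (target: ((6*3)*(x+(x*8)))): ((x*((6*3)*(x+(x*8))))+(2*((6*3)*(x+(x*8))))) -> ((x*(((6*3)*x)+((6*3)*(x*8))))+(2*((6*3)*(x+(x*8)))))
Apply FACTOR at LR (target: (((6*3)*x)+((6*3)*(x*8)))): ((x*(((6*3)*x)+((6*3)*(x*8))))+(2*((6*3)*(x+(x*8))))) -> ((x*((6*3)*(x+(x*8))))+(2*((6*3)*(x+(x*8)))))
Apply DISTRIBUTE at LR (target: ((6*3)*(x+(x*8)))): ((x*((6*3)*(x+(x*8))))+(2*((6*3)*(x+(x*8))))) -> ((x*(((6*3)*x)+((6*3)*(x*8))))+(2*((6*3)*(x+(x*8)))))

Answer: ((x*(((6*3)*x)+((6*3)*(x*8))))+(2*((6*3)*(x+(x*8)))))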